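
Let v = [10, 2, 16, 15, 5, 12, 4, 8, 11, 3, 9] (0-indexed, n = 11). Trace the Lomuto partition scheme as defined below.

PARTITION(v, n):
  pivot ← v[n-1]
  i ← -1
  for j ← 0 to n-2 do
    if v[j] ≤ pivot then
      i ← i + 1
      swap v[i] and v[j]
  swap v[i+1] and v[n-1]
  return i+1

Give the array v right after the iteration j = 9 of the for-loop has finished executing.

[2, 5, 4, 8, 3, 12, 16, 15, 11, 10, 9]

pivot = v[10] = 9; i = -1
j=0: v[0]=10 > 9 → no swap
j=1: v[1]=2 ≤ 9 → i=0, swap v[0],v[1] → [2, 10, 16, 15, 5, 12, 4, 8, 11, 3, 9]
j=2: v[2]=16 > 9 → no swap
j=3: v[3]=15 > 9 → no swap
j=4: v[4]=5 ≤ 9 → i=1, swap v[1],v[4] → [2, 5, 16, 15, 10, 12, 4, 8, 11, 3, 9]
j=5: v[5]=12 > 9 → no swap
j=6: v[6]=4 ≤ 9 → i=2, swap v[2],v[6] → [2, 5, 4, 15, 10, 12, 16, 8, 11, 3, 9]
j=7: v[7]=8 ≤ 9 → i=3, swap v[3],v[7] → [2, 5, 4, 8, 10, 12, 16, 15, 11, 3, 9]
j=8: v[8]=11 > 9 → no swap
j=9: v[9]=3 ≤ 9 → i=4, swap v[4],v[9] → [2, 5, 4, 8, 3, 12, 16, 15, 11, 10, 9]
(after j=9) v = [2, 5, 4, 8, 3, 12, 16, 15, 11, 10, 9]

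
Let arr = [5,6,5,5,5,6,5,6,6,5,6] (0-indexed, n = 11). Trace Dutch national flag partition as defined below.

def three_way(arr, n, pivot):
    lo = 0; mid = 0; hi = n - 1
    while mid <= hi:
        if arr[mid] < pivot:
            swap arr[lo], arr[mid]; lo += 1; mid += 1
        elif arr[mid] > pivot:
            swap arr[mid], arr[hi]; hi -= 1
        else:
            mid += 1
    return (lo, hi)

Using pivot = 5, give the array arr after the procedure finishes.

[5,5,5,5,5,5,6,6,6,6,6]

pivot = 5; lo=0, mid=0, hi=10
arr[mid]=5=5: mid=1
arr[mid]=6>5: swap arr[1],arr[10]; hi=9 → [5,6,5,5,5,6,5,6,6,5,6]
arr[mid]=6>5: swap arr[1],arr[9]; hi=8 → [5,5,5,5,5,6,5,6,6,6,6]
arr[mid]=5=5: mid=2
arr[mid]=5=5: mid=3
arr[mid]=5=5: mid=4
arr[mid]=5=5: mid=5
arr[mid]=6>5: swap arr[5],arr[8]; hi=7 → [5,5,5,5,5,6,5,6,6,6,6]
arr[mid]=6>5: swap arr[5],arr[7]; hi=6 → [5,5,5,5,5,6,5,6,6,6,6]
arr[mid]=6>5: swap arr[5],arr[6]; hi=5 → [5,5,5,5,5,5,6,6,6,6,6]
arr[mid]=5=5: mid=6
end: lo=0, hi=5; arr = [5,5,5,5,5,5,6,6,6,6,6]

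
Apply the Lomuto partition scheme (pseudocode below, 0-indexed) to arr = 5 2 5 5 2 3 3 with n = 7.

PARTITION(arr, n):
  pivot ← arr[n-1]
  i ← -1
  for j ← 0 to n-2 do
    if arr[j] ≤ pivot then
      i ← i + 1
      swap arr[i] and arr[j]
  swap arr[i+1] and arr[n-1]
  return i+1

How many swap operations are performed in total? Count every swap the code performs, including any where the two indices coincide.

pivot = arr[6] = 3; i = -1
j=0: arr[0]=5 > 3 → no swap
j=1: arr[1]=2 ≤ 3 → i=0, swap arr[0],arr[1] → 2 5 5 5 2 3 3
j=2: arr[2]=5 > 3 → no swap
j=3: arr[3]=5 > 3 → no swap
j=4: arr[4]=2 ≤ 3 → i=1, swap arr[1],arr[4] → 2 2 5 5 5 3 3
j=5: arr[5]=3 ≤ 3 → i=2, swap arr[2],arr[5] → 2 2 3 5 5 5 3
final swap arr[3],arr[6] → 2 2 3 3 5 5 5; return 3

4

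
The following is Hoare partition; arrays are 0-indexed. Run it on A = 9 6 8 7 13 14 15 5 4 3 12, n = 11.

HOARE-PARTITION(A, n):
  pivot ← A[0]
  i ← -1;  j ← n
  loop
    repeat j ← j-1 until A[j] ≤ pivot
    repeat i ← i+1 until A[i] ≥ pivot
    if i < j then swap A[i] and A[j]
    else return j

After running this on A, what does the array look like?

3 6 8 7 4 5 15 14 13 9 12

pivot=9
j stops at 9 (3), i stops at 0 (9); swap ⇒ 3 6 8 7 13 14 15 5 4 9 12
j stops at 8 (4), i stops at 4 (13); swap ⇒ 3 6 8 7 4 14 15 5 13 9 12
j stops at 7 (5), i stops at 5 (14); swap ⇒ 3 6 8 7 4 5 15 14 13 9 12
j stops at 5, i stops at 6; i≥j ⇒ return 5. A=3 6 8 7 4 5 15 14 13 9 12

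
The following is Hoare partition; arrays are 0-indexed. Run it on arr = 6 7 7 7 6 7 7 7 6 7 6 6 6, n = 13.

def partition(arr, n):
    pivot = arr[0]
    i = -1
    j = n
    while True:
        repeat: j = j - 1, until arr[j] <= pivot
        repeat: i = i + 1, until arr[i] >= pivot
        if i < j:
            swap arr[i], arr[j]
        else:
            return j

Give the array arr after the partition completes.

pivot = arr[0] = 6; i = -1, j = 13
j→12 (arr[12]=6≤6), i→0 (arr[0]=6≥6); i<j, swap → 6 7 7 7 6 7 7 7 6 7 6 6 6
j→11 (arr[11]=6≤6), i→1 (arr[1]=7≥6); i<j, swap → 6 6 7 7 6 7 7 7 6 7 6 7 6
j→10 (arr[10]=6≤6), i→2 (arr[2]=7≥6); i<j, swap → 6 6 6 7 6 7 7 7 6 7 7 7 6
j→8 (arr[8]=6≤6), i→3 (arr[3]=7≥6); i<j, swap → 6 6 6 6 6 7 7 7 7 7 7 7 6
j→4, i→4; i≥j, return j=4. arr = 6 6 6 6 6 7 7 7 7 7 7 7 6

6 6 6 6 6 7 7 7 7 7 7 7 6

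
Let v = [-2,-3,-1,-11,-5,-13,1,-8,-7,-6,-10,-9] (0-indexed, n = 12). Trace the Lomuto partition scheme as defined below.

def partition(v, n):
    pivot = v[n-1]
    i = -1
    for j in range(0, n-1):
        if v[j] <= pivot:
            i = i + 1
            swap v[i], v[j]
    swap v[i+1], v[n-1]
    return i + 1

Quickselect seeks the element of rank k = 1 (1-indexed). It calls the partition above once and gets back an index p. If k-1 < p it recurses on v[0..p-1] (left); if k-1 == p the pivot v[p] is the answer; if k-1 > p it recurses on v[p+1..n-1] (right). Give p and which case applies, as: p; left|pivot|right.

pivot = v[11] = -9; i = -1
j=0: v[0]=-2 > -9 → no swap
j=1: v[1]=-3 > -9 → no swap
j=2: v[2]=-1 > -9 → no swap
j=3: v[3]=-11 ≤ -9 → i=0, swap v[0],v[3] → [-11,-3,-1,-2,-5,-13,1,-8,-7,-6,-10,-9]
j=4: v[4]=-5 > -9 → no swap
j=5: v[5]=-13 ≤ -9 → i=1, swap v[1],v[5] → [-11,-13,-1,-2,-5,-3,1,-8,-7,-6,-10,-9]
j=6: v[6]=1 > -9 → no swap
j=7: v[7]=-8 > -9 → no swap
j=8: v[8]=-7 > -9 → no swap
j=9: v[9]=-6 > -9 → no swap
j=10: v[10]=-10 ≤ -9 → i=2, swap v[2],v[10] → [-11,-13,-10,-2,-5,-3,1,-8,-7,-6,-1,-9]
final swap v[3],v[11] → [-11,-13,-10,-9,-5,-3,1,-8,-7,-6,-1,-2]; return 3
p = 3; k-1 = 0 < 3 ⇒ left

3; left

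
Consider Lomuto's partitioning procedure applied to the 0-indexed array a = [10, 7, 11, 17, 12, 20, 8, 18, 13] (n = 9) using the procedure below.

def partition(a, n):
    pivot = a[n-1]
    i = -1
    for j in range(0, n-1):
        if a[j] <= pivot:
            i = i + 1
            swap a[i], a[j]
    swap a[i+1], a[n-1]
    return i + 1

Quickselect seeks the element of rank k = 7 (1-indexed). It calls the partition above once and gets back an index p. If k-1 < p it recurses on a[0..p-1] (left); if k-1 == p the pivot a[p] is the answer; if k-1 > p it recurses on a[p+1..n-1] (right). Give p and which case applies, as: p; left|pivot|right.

pivot = a[8] = 13; i = -1
j=0: a[0]=10 ≤ 13 → i=0, swap a[0],a[0] (no change) → [10, 7, 11, 17, 12, 20, 8, 18, 13]
j=1: a[1]=7 ≤ 13 → i=1, swap a[1],a[1] (no change) → [10, 7, 11, 17, 12, 20, 8, 18, 13]
j=2: a[2]=11 ≤ 13 → i=2, swap a[2],a[2] (no change) → [10, 7, 11, 17, 12, 20, 8, 18, 13]
j=3: a[3]=17 > 13 → no swap
j=4: a[4]=12 ≤ 13 → i=3, swap a[3],a[4] → [10, 7, 11, 12, 17, 20, 8, 18, 13]
j=5: a[5]=20 > 13 → no swap
j=6: a[6]=8 ≤ 13 → i=4, swap a[4],a[6] → [10, 7, 11, 12, 8, 20, 17, 18, 13]
j=7: a[7]=18 > 13 → no swap
final swap a[5],a[8] → [10, 7, 11, 12, 8, 13, 17, 18, 20]; return 5
p = 5; k-1 = 6 > 5 ⇒ right

5; right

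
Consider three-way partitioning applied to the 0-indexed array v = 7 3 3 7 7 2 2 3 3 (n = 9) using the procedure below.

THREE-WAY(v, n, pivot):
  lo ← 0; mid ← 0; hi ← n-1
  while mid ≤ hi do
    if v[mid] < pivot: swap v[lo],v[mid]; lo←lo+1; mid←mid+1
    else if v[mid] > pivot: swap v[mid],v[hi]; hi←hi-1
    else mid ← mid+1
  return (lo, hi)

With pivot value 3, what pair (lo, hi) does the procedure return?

(2, 5)

pivot = 3; lo=0, mid=0, hi=8
v[mid]=7>3: swap v[0],v[8]; hi=7 → 3 3 3 7 7 2 2 3 7
v[mid]=3=3: mid=1
v[mid]=3=3: mid=2
v[mid]=3=3: mid=3
v[mid]=7>3: swap v[3],v[7]; hi=6 → 3 3 3 3 7 2 2 7 7
v[mid]=3=3: mid=4
v[mid]=7>3: swap v[4],v[6]; hi=5 → 3 3 3 3 2 2 7 7 7
v[mid]=2<3: swap v[0],v[4]; lo=1,mid=5 → 2 3 3 3 3 2 7 7 7
v[mid]=2<3: swap v[1],v[5]; lo=2,mid=6 → 2 2 3 3 3 3 7 7 7
end: lo=2, hi=5; v = 2 2 3 3 3 3 7 7 7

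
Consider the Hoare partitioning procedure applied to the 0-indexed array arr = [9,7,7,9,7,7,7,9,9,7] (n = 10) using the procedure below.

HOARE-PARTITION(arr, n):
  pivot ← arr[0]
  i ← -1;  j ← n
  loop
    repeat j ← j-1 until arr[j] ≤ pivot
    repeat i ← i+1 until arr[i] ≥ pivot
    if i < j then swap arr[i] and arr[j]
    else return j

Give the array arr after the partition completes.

pivot=9
j stops at 9 (7), i stops at 0 (9); swap ⇒ [7,7,7,9,7,7,7,9,9,9]
j stops at 8 (9), i stops at 3 (9); swap ⇒ [7,7,7,9,7,7,7,9,9,9]
j stops at 7, i stops at 7; i≥j ⇒ return 7. arr=[7,7,7,9,7,7,7,9,9,9]

[7,7,7,9,7,7,7,9,9,9]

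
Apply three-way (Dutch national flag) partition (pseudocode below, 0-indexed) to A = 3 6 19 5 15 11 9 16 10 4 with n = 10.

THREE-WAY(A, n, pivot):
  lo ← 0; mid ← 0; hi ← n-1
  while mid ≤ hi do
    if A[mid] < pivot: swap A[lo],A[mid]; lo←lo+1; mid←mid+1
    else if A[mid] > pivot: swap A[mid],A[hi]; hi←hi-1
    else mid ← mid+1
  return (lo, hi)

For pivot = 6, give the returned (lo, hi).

(3, 3)

pivot = 6; lo=0, mid=0, hi=9
A[mid]=3<6: swap A[0],A[0]; lo=1,mid=1 → 3 6 19 5 15 11 9 16 10 4
A[mid]=6=6: mid=2
A[mid]=19>6: swap A[2],A[9]; hi=8 → 3 6 4 5 15 11 9 16 10 19
A[mid]=4<6: swap A[1],A[2]; lo=2,mid=3 → 3 4 6 5 15 11 9 16 10 19
A[mid]=5<6: swap A[2],A[3]; lo=3,mid=4 → 3 4 5 6 15 11 9 16 10 19
A[mid]=15>6: swap A[4],A[8]; hi=7 → 3 4 5 6 10 11 9 16 15 19
A[mid]=10>6: swap A[4],A[7]; hi=6 → 3 4 5 6 16 11 9 10 15 19
A[mid]=16>6: swap A[4],A[6]; hi=5 → 3 4 5 6 9 11 16 10 15 19
A[mid]=9>6: swap A[4],A[5]; hi=4 → 3 4 5 6 11 9 16 10 15 19
A[mid]=11>6: swap A[4],A[4]; hi=3 → 3 4 5 6 11 9 16 10 15 19
end: lo=3, hi=3; A = 3 4 5 6 11 9 16 10 15 19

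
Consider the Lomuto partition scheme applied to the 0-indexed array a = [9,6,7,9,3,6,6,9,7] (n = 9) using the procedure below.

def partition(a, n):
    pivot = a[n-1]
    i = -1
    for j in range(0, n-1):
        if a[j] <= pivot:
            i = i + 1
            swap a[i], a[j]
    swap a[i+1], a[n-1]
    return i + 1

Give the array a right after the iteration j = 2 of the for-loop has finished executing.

pivot=7, i=-1
j=0: 9>7, skip
j=1: 6≤7, i=0, swap(0,1) ⇒ [6,9,7,9,3,6,6,9,7]
j=2: 7≤7, i=1, swap(1,2) ⇒ [6,7,9,9,3,6,6,9,7]
(after j=2) a = [6,7,9,9,3,6,6,9,7]

[6,7,9,9,3,6,6,9,7]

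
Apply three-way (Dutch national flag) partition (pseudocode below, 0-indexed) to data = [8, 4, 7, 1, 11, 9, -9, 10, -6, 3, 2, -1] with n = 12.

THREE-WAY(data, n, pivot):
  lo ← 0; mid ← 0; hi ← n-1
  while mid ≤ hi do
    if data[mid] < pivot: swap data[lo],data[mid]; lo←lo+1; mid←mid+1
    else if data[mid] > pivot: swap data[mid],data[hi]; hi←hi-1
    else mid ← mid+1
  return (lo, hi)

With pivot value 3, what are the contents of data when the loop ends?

[-1, 2, 1, -6, -9, 3, 10, 9, 11, 7, 4, 8]

pivot = 3; lo=0, mid=0, hi=11
data[mid]=8>3: swap data[0],data[11]; hi=10 → [-1, 4, 7, 1, 11, 9, -9, 10, -6, 3, 2, 8]
data[mid]=-1<3: swap data[0],data[0]; lo=1,mid=1 → [-1, 4, 7, 1, 11, 9, -9, 10, -6, 3, 2, 8]
data[mid]=4>3: swap data[1],data[10]; hi=9 → [-1, 2, 7, 1, 11, 9, -9, 10, -6, 3, 4, 8]
data[mid]=2<3: swap data[1],data[1]; lo=2,mid=2 → [-1, 2, 7, 1, 11, 9, -9, 10, -6, 3, 4, 8]
data[mid]=7>3: swap data[2],data[9]; hi=8 → [-1, 2, 3, 1, 11, 9, -9, 10, -6, 7, 4, 8]
data[mid]=3=3: mid=3
data[mid]=1<3: swap data[2],data[3]; lo=3,mid=4 → [-1, 2, 1, 3, 11, 9, -9, 10, -6, 7, 4, 8]
data[mid]=11>3: swap data[4],data[8]; hi=7 → [-1, 2, 1, 3, -6, 9, -9, 10, 11, 7, 4, 8]
data[mid]=-6<3: swap data[3],data[4]; lo=4,mid=5 → [-1, 2, 1, -6, 3, 9, -9, 10, 11, 7, 4, 8]
data[mid]=9>3: swap data[5],data[7]; hi=6 → [-1, 2, 1, -6, 3, 10, -9, 9, 11, 7, 4, 8]
data[mid]=10>3: swap data[5],data[6]; hi=5 → [-1, 2, 1, -6, 3, -9, 10, 9, 11, 7, 4, 8]
data[mid]=-9<3: swap data[4],data[5]; lo=5,mid=6 → [-1, 2, 1, -6, -9, 3, 10, 9, 11, 7, 4, 8]
end: lo=5, hi=5; data = [-1, 2, 1, -6, -9, 3, 10, 9, 11, 7, 4, 8]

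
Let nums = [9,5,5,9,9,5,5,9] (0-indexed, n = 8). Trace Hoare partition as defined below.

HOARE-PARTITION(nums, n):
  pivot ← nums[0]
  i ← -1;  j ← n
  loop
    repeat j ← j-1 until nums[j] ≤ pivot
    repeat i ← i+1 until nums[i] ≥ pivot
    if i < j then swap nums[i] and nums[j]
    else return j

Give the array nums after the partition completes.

[9,5,5,5,5,9,9,9]

pivot = nums[0] = 9; i = -1, j = 8
j→7 (nums[7]=9≤9), i→0 (nums[0]=9≥9); i<j, swap → [9,5,5,9,9,5,5,9]
j→6 (nums[6]=5≤9), i→3 (nums[3]=9≥9); i<j, swap → [9,5,5,5,9,5,9,9]
j→5 (nums[5]=5≤9), i→4 (nums[4]=9≥9); i<j, swap → [9,5,5,5,5,9,9,9]
j→4, i→5; i≥j, return j=4. nums = [9,5,5,5,5,9,9,9]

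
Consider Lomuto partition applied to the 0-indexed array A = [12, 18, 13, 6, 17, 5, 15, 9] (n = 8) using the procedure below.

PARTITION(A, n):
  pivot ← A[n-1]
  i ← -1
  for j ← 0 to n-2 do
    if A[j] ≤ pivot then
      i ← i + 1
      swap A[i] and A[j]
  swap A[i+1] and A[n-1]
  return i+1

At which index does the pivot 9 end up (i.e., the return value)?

pivot=9, i=-1
j=0: 12>9, skip
j=1: 18>9, skip
j=2: 13>9, skip
j=3: 6≤9, i=0, swap(0,3) ⇒ [6, 18, 13, 12, 17, 5, 15, 9]
j=4: 17>9, skip
j=5: 5≤9, i=1, swap(1,5) ⇒ [6, 5, 13, 12, 17, 18, 15, 9]
j=6: 15>9, skip
swap(2,7) ⇒ [6, 5, 9, 12, 17, 18, 15, 13]; return 2

2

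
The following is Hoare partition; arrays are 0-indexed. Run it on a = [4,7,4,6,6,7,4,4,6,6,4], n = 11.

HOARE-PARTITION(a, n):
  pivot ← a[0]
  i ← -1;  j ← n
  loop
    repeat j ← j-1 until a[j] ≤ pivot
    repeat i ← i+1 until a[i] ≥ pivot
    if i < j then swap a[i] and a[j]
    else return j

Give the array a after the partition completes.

pivot=4
j stops at 10 (4), i stops at 0 (4); swap ⇒ [4,7,4,6,6,7,4,4,6,6,4]
j stops at 7 (4), i stops at 1 (7); swap ⇒ [4,4,4,6,6,7,4,7,6,6,4]
j stops at 6 (4), i stops at 2 (4); swap ⇒ [4,4,4,6,6,7,4,7,6,6,4]
j stops at 2, i stops at 3; i≥j ⇒ return 2. a=[4,4,4,6,6,7,4,7,6,6,4]

[4,4,4,6,6,7,4,7,6,6,4]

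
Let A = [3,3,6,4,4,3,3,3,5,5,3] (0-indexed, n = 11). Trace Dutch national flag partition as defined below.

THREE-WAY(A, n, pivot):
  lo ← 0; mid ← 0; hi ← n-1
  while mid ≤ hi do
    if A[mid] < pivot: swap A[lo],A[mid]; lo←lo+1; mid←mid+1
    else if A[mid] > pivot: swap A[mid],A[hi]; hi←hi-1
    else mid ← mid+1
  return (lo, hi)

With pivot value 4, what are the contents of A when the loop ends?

[3,3,3,3,3,3,4,4,5,5,6]

pivot = 4; lo=0, mid=0, hi=10
A[mid]=3<4: swap A[0],A[0]; lo=1,mid=1 → [3,3,6,4,4,3,3,3,5,5,3]
A[mid]=3<4: swap A[1],A[1]; lo=2,mid=2 → [3,3,6,4,4,3,3,3,5,5,3]
A[mid]=6>4: swap A[2],A[10]; hi=9 → [3,3,3,4,4,3,3,3,5,5,6]
A[mid]=3<4: swap A[2],A[2]; lo=3,mid=3 → [3,3,3,4,4,3,3,3,5,5,6]
A[mid]=4=4: mid=4
A[mid]=4=4: mid=5
A[mid]=3<4: swap A[3],A[5]; lo=4,mid=6 → [3,3,3,3,4,4,3,3,5,5,6]
A[mid]=3<4: swap A[4],A[6]; lo=5,mid=7 → [3,3,3,3,3,4,4,3,5,5,6]
A[mid]=3<4: swap A[5],A[7]; lo=6,mid=8 → [3,3,3,3,3,3,4,4,5,5,6]
A[mid]=5>4: swap A[8],A[9]; hi=8 → [3,3,3,3,3,3,4,4,5,5,6]
A[mid]=5>4: swap A[8],A[8]; hi=7 → [3,3,3,3,3,3,4,4,5,5,6]
end: lo=6, hi=7; A = [3,3,3,3,3,3,4,4,5,5,6]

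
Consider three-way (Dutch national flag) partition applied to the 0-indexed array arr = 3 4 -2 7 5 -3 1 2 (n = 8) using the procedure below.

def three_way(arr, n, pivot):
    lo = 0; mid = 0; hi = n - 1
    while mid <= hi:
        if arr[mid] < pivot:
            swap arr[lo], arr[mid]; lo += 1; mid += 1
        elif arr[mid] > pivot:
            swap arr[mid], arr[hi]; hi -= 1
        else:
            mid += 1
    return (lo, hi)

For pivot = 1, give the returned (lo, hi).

(2, 2)

pivot = 1; lo=0, mid=0, hi=7
arr[mid]=3>1: swap arr[0],arr[7]; hi=6 → 2 4 -2 7 5 -3 1 3
arr[mid]=2>1: swap arr[0],arr[6]; hi=5 → 1 4 -2 7 5 -3 2 3
arr[mid]=1=1: mid=1
arr[mid]=4>1: swap arr[1],arr[5]; hi=4 → 1 -3 -2 7 5 4 2 3
arr[mid]=-3<1: swap arr[0],arr[1]; lo=1,mid=2 → -3 1 -2 7 5 4 2 3
arr[mid]=-2<1: swap arr[1],arr[2]; lo=2,mid=3 → -3 -2 1 7 5 4 2 3
arr[mid]=7>1: swap arr[3],arr[4]; hi=3 → -3 -2 1 5 7 4 2 3
arr[mid]=5>1: swap arr[3],arr[3]; hi=2 → -3 -2 1 5 7 4 2 3
end: lo=2, hi=2; arr = -3 -2 1 5 7 4 2 3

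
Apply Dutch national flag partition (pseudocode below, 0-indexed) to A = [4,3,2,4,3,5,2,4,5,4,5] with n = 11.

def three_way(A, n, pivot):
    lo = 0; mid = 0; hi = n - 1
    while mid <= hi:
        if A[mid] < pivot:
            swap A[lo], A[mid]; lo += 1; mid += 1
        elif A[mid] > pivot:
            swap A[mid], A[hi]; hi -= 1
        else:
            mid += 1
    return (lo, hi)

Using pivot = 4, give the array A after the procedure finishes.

lo=0 mid=0 hi=10
4=4: mid=1
3<4: swap(0,1), lo=1 mid=2 ⇒ [3,4,2,4,3,5,2,4,5,4,5]
2<4: swap(1,2), lo=2 mid=3 ⇒ [3,2,4,4,3,5,2,4,5,4,5]
4=4: mid=4
3<4: swap(2,4), lo=3 mid=5 ⇒ [3,2,3,4,4,5,2,4,5,4,5]
5>4: swap(5,10), hi=9 ⇒ [3,2,3,4,4,5,2,4,5,4,5]
5>4: swap(5,9), hi=8 ⇒ [3,2,3,4,4,4,2,4,5,5,5]
4=4: mid=6
2<4: swap(3,6), lo=4 mid=7 ⇒ [3,2,3,2,4,4,4,4,5,5,5]
4=4: mid=8
5>4: swap(8,8), hi=7 ⇒ [3,2,3,2,4,4,4,4,5,5,5]
done. lo=4 hi=7; A=[3,2,3,2,4,4,4,4,5,5,5]

[3,2,3,2,4,4,4,4,5,5,5]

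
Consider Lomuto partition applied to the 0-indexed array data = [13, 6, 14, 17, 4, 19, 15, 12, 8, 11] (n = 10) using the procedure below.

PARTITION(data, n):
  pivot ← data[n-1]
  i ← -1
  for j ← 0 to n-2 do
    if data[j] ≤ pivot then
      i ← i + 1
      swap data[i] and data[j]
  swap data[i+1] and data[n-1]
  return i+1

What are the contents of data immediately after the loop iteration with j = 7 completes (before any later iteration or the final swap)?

[6, 4, 14, 17, 13, 19, 15, 12, 8, 11]

pivot = data[9] = 11; i = -1
j=0: data[0]=13 > 11 → no swap
j=1: data[1]=6 ≤ 11 → i=0, swap data[0],data[1] → [6, 13, 14, 17, 4, 19, 15, 12, 8, 11]
j=2: data[2]=14 > 11 → no swap
j=3: data[3]=17 > 11 → no swap
j=4: data[4]=4 ≤ 11 → i=1, swap data[1],data[4] → [6, 4, 14, 17, 13, 19, 15, 12, 8, 11]
j=5: data[5]=19 > 11 → no swap
j=6: data[6]=15 > 11 → no swap
j=7: data[7]=12 > 11 → no swap
(after j=7) data = [6, 4, 14, 17, 13, 19, 15, 12, 8, 11]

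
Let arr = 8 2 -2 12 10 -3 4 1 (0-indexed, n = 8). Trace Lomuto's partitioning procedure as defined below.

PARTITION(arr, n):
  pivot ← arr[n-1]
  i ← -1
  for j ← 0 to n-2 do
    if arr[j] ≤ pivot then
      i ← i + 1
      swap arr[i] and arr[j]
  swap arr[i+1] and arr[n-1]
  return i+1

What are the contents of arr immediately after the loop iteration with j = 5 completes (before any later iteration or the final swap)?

pivot=1, i=-1
j=0: 8>1, skip
j=1: 2>1, skip
j=2: -2≤1, i=0, swap(0,2) ⇒ -2 2 8 12 10 -3 4 1
j=3: 12>1, skip
j=4: 10>1, skip
j=5: -3≤1, i=1, swap(1,5) ⇒ -2 -3 8 12 10 2 4 1
(after j=5) arr = -2 -3 8 12 10 2 4 1

-2 -3 8 12 10 2 4 1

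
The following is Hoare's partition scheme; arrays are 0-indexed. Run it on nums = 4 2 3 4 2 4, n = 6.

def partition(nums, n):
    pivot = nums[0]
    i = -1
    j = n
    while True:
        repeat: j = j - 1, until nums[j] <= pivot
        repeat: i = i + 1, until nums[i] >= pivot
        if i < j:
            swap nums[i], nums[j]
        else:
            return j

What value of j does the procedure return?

3

pivot=4
j stops at 5 (4), i stops at 0 (4); swap ⇒ 4 2 3 4 2 4
j stops at 4 (2), i stops at 3 (4); swap ⇒ 4 2 3 2 4 4
j stops at 3, i stops at 4; i≥j ⇒ return 3. nums=4 2 3 2 4 4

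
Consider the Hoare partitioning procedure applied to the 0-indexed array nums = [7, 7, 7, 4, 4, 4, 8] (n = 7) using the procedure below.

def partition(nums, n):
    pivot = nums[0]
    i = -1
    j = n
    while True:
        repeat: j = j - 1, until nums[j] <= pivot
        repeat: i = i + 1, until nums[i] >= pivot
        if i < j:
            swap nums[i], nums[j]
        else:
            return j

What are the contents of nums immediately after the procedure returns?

pivot = nums[0] = 7; i = -1, j = 7
j→5 (nums[5]=4≤7), i→0 (nums[0]=7≥7); i<j, swap → [4, 7, 7, 4, 4, 7, 8]
j→4 (nums[4]=4≤7), i→1 (nums[1]=7≥7); i<j, swap → [4, 4, 7, 4, 7, 7, 8]
j→3 (nums[3]=4≤7), i→2 (nums[2]=7≥7); i<j, swap → [4, 4, 4, 7, 7, 7, 8]
j→2, i→3; i≥j, return j=2. nums = [4, 4, 4, 7, 7, 7, 8]

[4, 4, 4, 7, 7, 7, 8]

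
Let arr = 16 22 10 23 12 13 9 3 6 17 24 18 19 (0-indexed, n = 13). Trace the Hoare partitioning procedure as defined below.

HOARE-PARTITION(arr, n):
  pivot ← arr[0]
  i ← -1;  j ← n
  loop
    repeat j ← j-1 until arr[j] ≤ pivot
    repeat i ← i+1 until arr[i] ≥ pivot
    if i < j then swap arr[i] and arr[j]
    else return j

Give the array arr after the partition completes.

pivot=16
j stops at 8 (6), i stops at 0 (16); swap ⇒ 6 22 10 23 12 13 9 3 16 17 24 18 19
j stops at 7 (3), i stops at 1 (22); swap ⇒ 6 3 10 23 12 13 9 22 16 17 24 18 19
j stops at 6 (9), i stops at 3 (23); swap ⇒ 6 3 10 9 12 13 23 22 16 17 24 18 19
j stops at 5, i stops at 6; i≥j ⇒ return 5. arr=6 3 10 9 12 13 23 22 16 17 24 18 19

6 3 10 9 12 13 23 22 16 17 24 18 19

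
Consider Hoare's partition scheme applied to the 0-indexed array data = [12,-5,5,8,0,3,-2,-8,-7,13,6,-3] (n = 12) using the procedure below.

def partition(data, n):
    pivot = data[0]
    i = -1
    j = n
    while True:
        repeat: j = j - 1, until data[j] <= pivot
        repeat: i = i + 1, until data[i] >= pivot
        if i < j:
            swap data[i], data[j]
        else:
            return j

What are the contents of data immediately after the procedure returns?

[-3,-5,5,8,0,3,-2,-8,-7,6,13,12]

pivot = data[0] = 12; i = -1, j = 12
j→11 (data[11]=-3≤12), i→0 (data[0]=12≥12); i<j, swap → [-3,-5,5,8,0,3,-2,-8,-7,13,6,12]
j→10 (data[10]=6≤12), i→9 (data[9]=13≥12); i<j, swap → [-3,-5,5,8,0,3,-2,-8,-7,6,13,12]
j→9, i→10; i≥j, return j=9. data = [-3,-5,5,8,0,3,-2,-8,-7,6,13,12]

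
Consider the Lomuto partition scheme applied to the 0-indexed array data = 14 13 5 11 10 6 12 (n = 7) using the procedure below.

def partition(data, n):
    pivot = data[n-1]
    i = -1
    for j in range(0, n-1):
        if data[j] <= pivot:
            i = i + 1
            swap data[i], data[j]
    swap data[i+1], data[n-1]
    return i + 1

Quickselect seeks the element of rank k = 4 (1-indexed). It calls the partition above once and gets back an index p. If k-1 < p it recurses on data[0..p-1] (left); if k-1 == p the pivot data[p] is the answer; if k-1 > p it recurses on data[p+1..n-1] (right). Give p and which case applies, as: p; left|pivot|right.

pivot = data[6] = 12; i = -1
j=0: data[0]=14 > 12 → no swap
j=1: data[1]=13 > 12 → no swap
j=2: data[2]=5 ≤ 12 → i=0, swap data[0],data[2] → 5 13 14 11 10 6 12
j=3: data[3]=11 ≤ 12 → i=1, swap data[1],data[3] → 5 11 14 13 10 6 12
j=4: data[4]=10 ≤ 12 → i=2, swap data[2],data[4] → 5 11 10 13 14 6 12
j=5: data[5]=6 ≤ 12 → i=3, swap data[3],data[5] → 5 11 10 6 14 13 12
final swap data[4],data[6] → 5 11 10 6 12 13 14; return 4
p = 4; k-1 = 3 < 4 ⇒ left

4; left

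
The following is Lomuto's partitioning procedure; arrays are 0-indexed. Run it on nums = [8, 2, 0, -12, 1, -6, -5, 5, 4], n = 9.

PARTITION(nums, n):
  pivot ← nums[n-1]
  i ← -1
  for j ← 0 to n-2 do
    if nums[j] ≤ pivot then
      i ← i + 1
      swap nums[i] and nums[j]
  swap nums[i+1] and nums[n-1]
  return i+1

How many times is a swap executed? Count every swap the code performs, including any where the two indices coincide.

7

pivot=4, i=-1
j=0: 8>4, skip
j=1: 2≤4, i=0, swap(0,1) ⇒ [2, 8, 0, -12, 1, -6, -5, 5, 4]
j=2: 0≤4, i=1, swap(1,2) ⇒ [2, 0, 8, -12, 1, -6, -5, 5, 4]
j=3: -12≤4, i=2, swap(2,3) ⇒ [2, 0, -12, 8, 1, -6, -5, 5, 4]
j=4: 1≤4, i=3, swap(3,4) ⇒ [2, 0, -12, 1, 8, -6, -5, 5, 4]
j=5: -6≤4, i=4, swap(4,5) ⇒ [2, 0, -12, 1, -6, 8, -5, 5, 4]
j=6: -5≤4, i=5, swap(5,6) ⇒ [2, 0, -12, 1, -6, -5, 8, 5, 4]
j=7: 5>4, skip
swap(6,8) ⇒ [2, 0, -12, 1, -6, -5, 4, 5, 8]; return 6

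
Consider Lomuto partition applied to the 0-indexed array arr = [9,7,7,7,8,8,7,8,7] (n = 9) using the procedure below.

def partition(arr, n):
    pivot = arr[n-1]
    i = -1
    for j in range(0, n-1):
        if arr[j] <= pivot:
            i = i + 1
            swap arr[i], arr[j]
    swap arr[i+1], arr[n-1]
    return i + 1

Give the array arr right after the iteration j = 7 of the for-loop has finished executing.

[7,7,7,7,8,8,9,8,7]

pivot = arr[8] = 7; i = -1
j=0: arr[0]=9 > 7 → no swap
j=1: arr[1]=7 ≤ 7 → i=0, swap arr[0],arr[1] → [7,9,7,7,8,8,7,8,7]
j=2: arr[2]=7 ≤ 7 → i=1, swap arr[1],arr[2] → [7,7,9,7,8,8,7,8,7]
j=3: arr[3]=7 ≤ 7 → i=2, swap arr[2],arr[3] → [7,7,7,9,8,8,7,8,7]
j=4: arr[4]=8 > 7 → no swap
j=5: arr[5]=8 > 7 → no swap
j=6: arr[6]=7 ≤ 7 → i=3, swap arr[3],arr[6] → [7,7,7,7,8,8,9,8,7]
j=7: arr[7]=8 > 7 → no swap
(after j=7) arr = [7,7,7,7,8,8,9,8,7]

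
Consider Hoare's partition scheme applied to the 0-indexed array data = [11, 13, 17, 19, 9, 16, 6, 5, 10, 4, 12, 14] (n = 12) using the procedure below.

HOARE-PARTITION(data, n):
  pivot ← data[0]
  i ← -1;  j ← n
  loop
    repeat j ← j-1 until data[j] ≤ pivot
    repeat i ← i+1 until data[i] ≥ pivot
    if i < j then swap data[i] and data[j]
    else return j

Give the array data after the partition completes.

[4, 10, 5, 6, 9, 16, 19, 17, 13, 11, 12, 14]

pivot = data[0] = 11; i = -1, j = 12
j→9 (data[9]=4≤11), i→0 (data[0]=11≥11); i<j, swap → [4, 13, 17, 19, 9, 16, 6, 5, 10, 11, 12, 14]
j→8 (data[8]=10≤11), i→1 (data[1]=13≥11); i<j, swap → [4, 10, 17, 19, 9, 16, 6, 5, 13, 11, 12, 14]
j→7 (data[7]=5≤11), i→2 (data[2]=17≥11); i<j, swap → [4, 10, 5, 19, 9, 16, 6, 17, 13, 11, 12, 14]
j→6 (data[6]=6≤11), i→3 (data[3]=19≥11); i<j, swap → [4, 10, 5, 6, 9, 16, 19, 17, 13, 11, 12, 14]
j→4, i→5; i≥j, return j=4. data = [4, 10, 5, 6, 9, 16, 19, 17, 13, 11, 12, 14]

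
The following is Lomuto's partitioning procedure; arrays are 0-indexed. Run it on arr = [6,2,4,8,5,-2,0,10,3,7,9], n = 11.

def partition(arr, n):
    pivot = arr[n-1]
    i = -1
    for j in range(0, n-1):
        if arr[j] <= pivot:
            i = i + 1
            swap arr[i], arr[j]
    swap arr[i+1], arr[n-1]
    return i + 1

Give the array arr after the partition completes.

pivot=9, i=-1
j=0: 6≤9, i=0, swap(0,0) ⇒ [6,2,4,8,5,-2,0,10,3,7,9]
j=1: 2≤9, i=1, swap(1,1) ⇒ [6,2,4,8,5,-2,0,10,3,7,9]
j=2: 4≤9, i=2, swap(2,2) ⇒ [6,2,4,8,5,-2,0,10,3,7,9]
j=3: 8≤9, i=3, swap(3,3) ⇒ [6,2,4,8,5,-2,0,10,3,7,9]
j=4: 5≤9, i=4, swap(4,4) ⇒ [6,2,4,8,5,-2,0,10,3,7,9]
j=5: -2≤9, i=5, swap(5,5) ⇒ [6,2,4,8,5,-2,0,10,3,7,9]
j=6: 0≤9, i=6, swap(6,6) ⇒ [6,2,4,8,5,-2,0,10,3,7,9]
j=7: 10>9, skip
j=8: 3≤9, i=7, swap(7,8) ⇒ [6,2,4,8,5,-2,0,3,10,7,9]
j=9: 7≤9, i=8, swap(8,9) ⇒ [6,2,4,8,5,-2,0,3,7,10,9]
swap(9,10) ⇒ [6,2,4,8,5,-2,0,3,7,9,10]; return 9

[6,2,4,8,5,-2,0,3,7,9,10]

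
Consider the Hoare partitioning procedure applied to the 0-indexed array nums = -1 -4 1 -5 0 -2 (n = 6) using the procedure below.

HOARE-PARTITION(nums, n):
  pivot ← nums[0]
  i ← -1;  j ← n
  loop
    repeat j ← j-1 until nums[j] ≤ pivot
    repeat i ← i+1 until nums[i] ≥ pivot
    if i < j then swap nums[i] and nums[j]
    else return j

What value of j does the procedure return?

pivot = nums[0] = -1; i = -1, j = 6
j→5 (nums[5]=-2≤-1), i→0 (nums[0]=-1≥-1); i<j, swap → -2 -4 1 -5 0 -1
j→3 (nums[3]=-5≤-1), i→2 (nums[2]=1≥-1); i<j, swap → -2 -4 -5 1 0 -1
j→2, i→3; i≥j, return j=2. nums = -2 -4 -5 1 0 -1

2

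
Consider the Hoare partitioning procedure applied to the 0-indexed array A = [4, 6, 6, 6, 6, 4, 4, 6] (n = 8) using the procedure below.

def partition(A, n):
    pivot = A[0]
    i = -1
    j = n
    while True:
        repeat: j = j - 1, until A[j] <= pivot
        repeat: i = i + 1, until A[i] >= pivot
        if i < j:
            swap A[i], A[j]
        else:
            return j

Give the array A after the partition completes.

[4, 4, 6, 6, 6, 6, 4, 6]

pivot = A[0] = 4; i = -1, j = 8
j→6 (A[6]=4≤4), i→0 (A[0]=4≥4); i<j, swap → [4, 6, 6, 6, 6, 4, 4, 6]
j→5 (A[5]=4≤4), i→1 (A[1]=6≥4); i<j, swap → [4, 4, 6, 6, 6, 6, 4, 6]
j→1, i→2; i≥j, return j=1. A = [4, 4, 6, 6, 6, 6, 4, 6]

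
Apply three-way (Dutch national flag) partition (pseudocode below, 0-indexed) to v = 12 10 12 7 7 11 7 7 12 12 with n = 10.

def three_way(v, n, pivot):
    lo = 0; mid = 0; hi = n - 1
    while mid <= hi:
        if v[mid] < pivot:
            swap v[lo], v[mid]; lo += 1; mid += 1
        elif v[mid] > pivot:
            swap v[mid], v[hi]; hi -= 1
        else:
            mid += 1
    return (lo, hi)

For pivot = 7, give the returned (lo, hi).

pivot = 7; lo=0, mid=0, hi=9
v[mid]=12>7: swap v[0],v[9]; hi=8 → 12 10 12 7 7 11 7 7 12 12
v[mid]=12>7: swap v[0],v[8]; hi=7 → 12 10 12 7 7 11 7 7 12 12
v[mid]=12>7: swap v[0],v[7]; hi=6 → 7 10 12 7 7 11 7 12 12 12
v[mid]=7=7: mid=1
v[mid]=10>7: swap v[1],v[6]; hi=5 → 7 7 12 7 7 11 10 12 12 12
v[mid]=7=7: mid=2
v[mid]=12>7: swap v[2],v[5]; hi=4 → 7 7 11 7 7 12 10 12 12 12
v[mid]=11>7: swap v[2],v[4]; hi=3 → 7 7 7 7 11 12 10 12 12 12
v[mid]=7=7: mid=3
v[mid]=7=7: mid=4
end: lo=0, hi=3; v = 7 7 7 7 11 12 10 12 12 12

(0, 3)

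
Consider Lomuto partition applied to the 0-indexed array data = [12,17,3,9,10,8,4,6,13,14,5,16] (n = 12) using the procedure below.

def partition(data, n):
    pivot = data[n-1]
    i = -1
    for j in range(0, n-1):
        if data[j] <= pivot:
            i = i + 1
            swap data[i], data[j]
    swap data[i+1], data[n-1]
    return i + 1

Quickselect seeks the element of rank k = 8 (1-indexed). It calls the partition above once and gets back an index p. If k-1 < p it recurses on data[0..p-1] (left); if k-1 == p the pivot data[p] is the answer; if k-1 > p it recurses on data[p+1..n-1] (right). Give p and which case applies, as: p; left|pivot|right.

10; left

pivot = data[11] = 16; i = -1
j=0: data[0]=12 ≤ 16 → i=0, swap data[0],data[0] (no change) → [12,17,3,9,10,8,4,6,13,14,5,16]
j=1: data[1]=17 > 16 → no swap
j=2: data[2]=3 ≤ 16 → i=1, swap data[1],data[2] → [12,3,17,9,10,8,4,6,13,14,5,16]
j=3: data[3]=9 ≤ 16 → i=2, swap data[2],data[3] → [12,3,9,17,10,8,4,6,13,14,5,16]
j=4: data[4]=10 ≤ 16 → i=3, swap data[3],data[4] → [12,3,9,10,17,8,4,6,13,14,5,16]
j=5: data[5]=8 ≤ 16 → i=4, swap data[4],data[5] → [12,3,9,10,8,17,4,6,13,14,5,16]
j=6: data[6]=4 ≤ 16 → i=5, swap data[5],data[6] → [12,3,9,10,8,4,17,6,13,14,5,16]
j=7: data[7]=6 ≤ 16 → i=6, swap data[6],data[7] → [12,3,9,10,8,4,6,17,13,14,5,16]
j=8: data[8]=13 ≤ 16 → i=7, swap data[7],data[8] → [12,3,9,10,8,4,6,13,17,14,5,16]
j=9: data[9]=14 ≤ 16 → i=8, swap data[8],data[9] → [12,3,9,10,8,4,6,13,14,17,5,16]
j=10: data[10]=5 ≤ 16 → i=9, swap data[9],data[10] → [12,3,9,10,8,4,6,13,14,5,17,16]
final swap data[10],data[11] → [12,3,9,10,8,4,6,13,14,5,16,17]; return 10
p = 10; k-1 = 7 < 10 ⇒ left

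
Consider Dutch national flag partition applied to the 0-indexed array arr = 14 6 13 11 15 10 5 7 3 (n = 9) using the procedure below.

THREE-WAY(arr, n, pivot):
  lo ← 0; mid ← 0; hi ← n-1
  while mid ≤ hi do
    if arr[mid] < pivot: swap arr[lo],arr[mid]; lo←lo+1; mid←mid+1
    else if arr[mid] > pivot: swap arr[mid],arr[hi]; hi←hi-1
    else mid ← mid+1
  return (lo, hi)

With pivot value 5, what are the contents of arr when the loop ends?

3 5 11 15 10 13 7 6 14

lo=0 mid=0 hi=8
14>5: swap(0,8), hi=7 ⇒ 3 6 13 11 15 10 5 7 14
3<5: swap(0,0), lo=1 mid=1 ⇒ 3 6 13 11 15 10 5 7 14
6>5: swap(1,7), hi=6 ⇒ 3 7 13 11 15 10 5 6 14
7>5: swap(1,6), hi=5 ⇒ 3 5 13 11 15 10 7 6 14
5=5: mid=2
13>5: swap(2,5), hi=4 ⇒ 3 5 10 11 15 13 7 6 14
10>5: swap(2,4), hi=3 ⇒ 3 5 15 11 10 13 7 6 14
15>5: swap(2,3), hi=2 ⇒ 3 5 11 15 10 13 7 6 14
11>5: swap(2,2), hi=1 ⇒ 3 5 11 15 10 13 7 6 14
done. lo=1 hi=1; arr=3 5 11 15 10 13 7 6 14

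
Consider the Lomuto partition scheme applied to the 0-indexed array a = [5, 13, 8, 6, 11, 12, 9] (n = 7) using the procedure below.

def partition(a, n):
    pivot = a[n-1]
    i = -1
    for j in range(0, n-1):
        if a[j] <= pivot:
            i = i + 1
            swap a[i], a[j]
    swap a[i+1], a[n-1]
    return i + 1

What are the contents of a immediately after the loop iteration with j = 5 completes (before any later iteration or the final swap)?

pivot = a[6] = 9; i = -1
j=0: a[0]=5 ≤ 9 → i=0, swap a[0],a[0] (no change) → [5, 13, 8, 6, 11, 12, 9]
j=1: a[1]=13 > 9 → no swap
j=2: a[2]=8 ≤ 9 → i=1, swap a[1],a[2] → [5, 8, 13, 6, 11, 12, 9]
j=3: a[3]=6 ≤ 9 → i=2, swap a[2],a[3] → [5, 8, 6, 13, 11, 12, 9]
j=4: a[4]=11 > 9 → no swap
j=5: a[5]=12 > 9 → no swap
(after j=5) a = [5, 8, 6, 13, 11, 12, 9]

[5, 8, 6, 13, 11, 12, 9]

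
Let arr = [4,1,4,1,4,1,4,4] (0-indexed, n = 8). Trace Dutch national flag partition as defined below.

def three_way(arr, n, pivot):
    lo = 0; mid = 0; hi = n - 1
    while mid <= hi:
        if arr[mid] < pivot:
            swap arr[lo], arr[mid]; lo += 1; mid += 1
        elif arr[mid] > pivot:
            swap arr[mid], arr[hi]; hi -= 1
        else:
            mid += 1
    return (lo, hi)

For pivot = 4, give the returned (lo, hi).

lo=0 mid=0 hi=7
4=4: mid=1
1<4: swap(0,1), lo=1 mid=2 ⇒ [1,4,4,1,4,1,4,4]
4=4: mid=3
1<4: swap(1,3), lo=2 mid=4 ⇒ [1,1,4,4,4,1,4,4]
4=4: mid=5
1<4: swap(2,5), lo=3 mid=6 ⇒ [1,1,1,4,4,4,4,4]
4=4: mid=7
4=4: mid=8
done. lo=3 hi=7; arr=[1,1,1,4,4,4,4,4]

(3, 7)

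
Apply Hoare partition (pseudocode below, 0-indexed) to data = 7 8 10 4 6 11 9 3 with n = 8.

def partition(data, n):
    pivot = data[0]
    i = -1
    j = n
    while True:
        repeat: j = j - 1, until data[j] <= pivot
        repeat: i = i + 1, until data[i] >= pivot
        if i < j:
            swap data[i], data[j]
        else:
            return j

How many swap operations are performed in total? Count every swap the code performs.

3

pivot = data[0] = 7; i = -1, j = 8
j→7 (data[7]=3≤7), i→0 (data[0]=7≥7); i<j, swap → 3 8 10 4 6 11 9 7
j→4 (data[4]=6≤7), i→1 (data[1]=8≥7); i<j, swap → 3 6 10 4 8 11 9 7
j→3 (data[3]=4≤7), i→2 (data[2]=10≥7); i<j, swap → 3 6 4 10 8 11 9 7
j→2, i→3; i≥j, return j=2. data = 3 6 4 10 8 11 9 7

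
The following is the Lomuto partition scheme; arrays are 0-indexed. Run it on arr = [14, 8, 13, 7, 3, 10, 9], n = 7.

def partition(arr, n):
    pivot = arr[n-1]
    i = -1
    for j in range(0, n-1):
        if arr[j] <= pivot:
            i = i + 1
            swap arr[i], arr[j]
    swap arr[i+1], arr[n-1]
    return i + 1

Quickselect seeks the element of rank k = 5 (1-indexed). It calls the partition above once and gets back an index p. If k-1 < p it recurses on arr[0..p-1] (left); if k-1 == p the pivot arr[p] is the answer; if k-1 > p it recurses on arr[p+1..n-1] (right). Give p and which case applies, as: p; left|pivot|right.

3; right

pivot = arr[6] = 9; i = -1
j=0: arr[0]=14 > 9 → no swap
j=1: arr[1]=8 ≤ 9 → i=0, swap arr[0],arr[1] → [8, 14, 13, 7, 3, 10, 9]
j=2: arr[2]=13 > 9 → no swap
j=3: arr[3]=7 ≤ 9 → i=1, swap arr[1],arr[3] → [8, 7, 13, 14, 3, 10, 9]
j=4: arr[4]=3 ≤ 9 → i=2, swap arr[2],arr[4] → [8, 7, 3, 14, 13, 10, 9]
j=5: arr[5]=10 > 9 → no swap
final swap arr[3],arr[6] → [8, 7, 3, 9, 13, 10, 14]; return 3
p = 3; k-1 = 4 > 3 ⇒ right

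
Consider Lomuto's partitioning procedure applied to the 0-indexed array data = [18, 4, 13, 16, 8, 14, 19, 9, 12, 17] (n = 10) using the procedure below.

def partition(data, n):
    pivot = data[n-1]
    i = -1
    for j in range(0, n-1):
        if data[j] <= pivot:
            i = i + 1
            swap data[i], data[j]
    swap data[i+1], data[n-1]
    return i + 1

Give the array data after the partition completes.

pivot = data[9] = 17; i = -1
j=0: data[0]=18 > 17 → no swap
j=1: data[1]=4 ≤ 17 → i=0, swap data[0],data[1] → [4, 18, 13, 16, 8, 14, 19, 9, 12, 17]
j=2: data[2]=13 ≤ 17 → i=1, swap data[1],data[2] → [4, 13, 18, 16, 8, 14, 19, 9, 12, 17]
j=3: data[3]=16 ≤ 17 → i=2, swap data[2],data[3] → [4, 13, 16, 18, 8, 14, 19, 9, 12, 17]
j=4: data[4]=8 ≤ 17 → i=3, swap data[3],data[4] → [4, 13, 16, 8, 18, 14, 19, 9, 12, 17]
j=5: data[5]=14 ≤ 17 → i=4, swap data[4],data[5] → [4, 13, 16, 8, 14, 18, 19, 9, 12, 17]
j=6: data[6]=19 > 17 → no swap
j=7: data[7]=9 ≤ 17 → i=5, swap data[5],data[7] → [4, 13, 16, 8, 14, 9, 19, 18, 12, 17]
j=8: data[8]=12 ≤ 17 → i=6, swap data[6],data[8] → [4, 13, 16, 8, 14, 9, 12, 18, 19, 17]
final swap data[7],data[9] → [4, 13, 16, 8, 14, 9, 12, 17, 19, 18]; return 7

[4, 13, 16, 8, 14, 9, 12, 17, 19, 18]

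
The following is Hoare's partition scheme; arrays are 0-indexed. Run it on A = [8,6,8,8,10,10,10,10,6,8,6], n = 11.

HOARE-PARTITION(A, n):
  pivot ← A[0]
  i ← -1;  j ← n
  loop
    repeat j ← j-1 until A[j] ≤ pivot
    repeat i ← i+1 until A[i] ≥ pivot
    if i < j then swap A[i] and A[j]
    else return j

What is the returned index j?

pivot = A[0] = 8; i = -1, j = 11
j→10 (A[10]=6≤8), i→0 (A[0]=8≥8); i<j, swap → [6,6,8,8,10,10,10,10,6,8,8]
j→9 (A[9]=8≤8), i→2 (A[2]=8≥8); i<j, swap → [6,6,8,8,10,10,10,10,6,8,8]
j→8 (A[8]=6≤8), i→3 (A[3]=8≥8); i<j, swap → [6,6,8,6,10,10,10,10,8,8,8]
j→3, i→4; i≥j, return j=3. A = [6,6,8,6,10,10,10,10,8,8,8]

3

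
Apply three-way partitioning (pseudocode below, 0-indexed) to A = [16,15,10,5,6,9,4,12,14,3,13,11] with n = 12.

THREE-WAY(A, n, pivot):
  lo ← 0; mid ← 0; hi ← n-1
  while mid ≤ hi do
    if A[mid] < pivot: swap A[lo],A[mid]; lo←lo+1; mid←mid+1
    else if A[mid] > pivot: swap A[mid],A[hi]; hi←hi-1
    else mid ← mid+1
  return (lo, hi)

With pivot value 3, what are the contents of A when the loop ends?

pivot = 3; lo=0, mid=0, hi=11
A[mid]=16>3: swap A[0],A[11]; hi=10 → [11,15,10,5,6,9,4,12,14,3,13,16]
A[mid]=11>3: swap A[0],A[10]; hi=9 → [13,15,10,5,6,9,4,12,14,3,11,16]
A[mid]=13>3: swap A[0],A[9]; hi=8 → [3,15,10,5,6,9,4,12,14,13,11,16]
A[mid]=3=3: mid=1
A[mid]=15>3: swap A[1],A[8]; hi=7 → [3,14,10,5,6,9,4,12,15,13,11,16]
A[mid]=14>3: swap A[1],A[7]; hi=6 → [3,12,10,5,6,9,4,14,15,13,11,16]
A[mid]=12>3: swap A[1],A[6]; hi=5 → [3,4,10,5,6,9,12,14,15,13,11,16]
A[mid]=4>3: swap A[1],A[5]; hi=4 → [3,9,10,5,6,4,12,14,15,13,11,16]
A[mid]=9>3: swap A[1],A[4]; hi=3 → [3,6,10,5,9,4,12,14,15,13,11,16]
A[mid]=6>3: swap A[1],A[3]; hi=2 → [3,5,10,6,9,4,12,14,15,13,11,16]
A[mid]=5>3: swap A[1],A[2]; hi=1 → [3,10,5,6,9,4,12,14,15,13,11,16]
A[mid]=10>3: swap A[1],A[1]; hi=0 → [3,10,5,6,9,4,12,14,15,13,11,16]
end: lo=0, hi=0; A = [3,10,5,6,9,4,12,14,15,13,11,16]

[3,10,5,6,9,4,12,14,15,13,11,16]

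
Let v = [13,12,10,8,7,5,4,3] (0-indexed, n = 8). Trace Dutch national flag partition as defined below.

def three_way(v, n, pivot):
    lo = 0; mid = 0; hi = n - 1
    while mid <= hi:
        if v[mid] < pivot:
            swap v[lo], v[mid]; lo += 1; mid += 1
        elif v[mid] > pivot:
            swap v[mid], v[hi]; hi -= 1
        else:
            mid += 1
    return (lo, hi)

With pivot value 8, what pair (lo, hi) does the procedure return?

(4, 4)

lo=0 mid=0 hi=7
13>8: swap(0,7), hi=6 ⇒ [3,12,10,8,7,5,4,13]
3<8: swap(0,0), lo=1 mid=1 ⇒ [3,12,10,8,7,5,4,13]
12>8: swap(1,6), hi=5 ⇒ [3,4,10,8,7,5,12,13]
4<8: swap(1,1), lo=2 mid=2 ⇒ [3,4,10,8,7,5,12,13]
10>8: swap(2,5), hi=4 ⇒ [3,4,5,8,7,10,12,13]
5<8: swap(2,2), lo=3 mid=3 ⇒ [3,4,5,8,7,10,12,13]
8=8: mid=4
7<8: swap(3,4), lo=4 mid=5 ⇒ [3,4,5,7,8,10,12,13]
done. lo=4 hi=4; v=[3,4,5,7,8,10,12,13]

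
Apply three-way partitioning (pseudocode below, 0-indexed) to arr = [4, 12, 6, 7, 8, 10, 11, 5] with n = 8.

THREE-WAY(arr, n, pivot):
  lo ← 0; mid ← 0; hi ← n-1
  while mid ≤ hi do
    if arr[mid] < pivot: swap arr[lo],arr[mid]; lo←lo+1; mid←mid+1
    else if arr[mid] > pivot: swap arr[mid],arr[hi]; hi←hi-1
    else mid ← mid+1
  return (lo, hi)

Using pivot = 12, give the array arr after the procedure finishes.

lo=0 mid=0 hi=7
4<12: swap(0,0), lo=1 mid=1 ⇒ [4, 12, 6, 7, 8, 10, 11, 5]
12=12: mid=2
6<12: swap(1,2), lo=2 mid=3 ⇒ [4, 6, 12, 7, 8, 10, 11, 5]
7<12: swap(2,3), lo=3 mid=4 ⇒ [4, 6, 7, 12, 8, 10, 11, 5]
8<12: swap(3,4), lo=4 mid=5 ⇒ [4, 6, 7, 8, 12, 10, 11, 5]
10<12: swap(4,5), lo=5 mid=6 ⇒ [4, 6, 7, 8, 10, 12, 11, 5]
11<12: swap(5,6), lo=6 mid=7 ⇒ [4, 6, 7, 8, 10, 11, 12, 5]
5<12: swap(6,7), lo=7 mid=8 ⇒ [4, 6, 7, 8, 10, 11, 5, 12]
done. lo=7 hi=7; arr=[4, 6, 7, 8, 10, 11, 5, 12]

[4, 6, 7, 8, 10, 11, 5, 12]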